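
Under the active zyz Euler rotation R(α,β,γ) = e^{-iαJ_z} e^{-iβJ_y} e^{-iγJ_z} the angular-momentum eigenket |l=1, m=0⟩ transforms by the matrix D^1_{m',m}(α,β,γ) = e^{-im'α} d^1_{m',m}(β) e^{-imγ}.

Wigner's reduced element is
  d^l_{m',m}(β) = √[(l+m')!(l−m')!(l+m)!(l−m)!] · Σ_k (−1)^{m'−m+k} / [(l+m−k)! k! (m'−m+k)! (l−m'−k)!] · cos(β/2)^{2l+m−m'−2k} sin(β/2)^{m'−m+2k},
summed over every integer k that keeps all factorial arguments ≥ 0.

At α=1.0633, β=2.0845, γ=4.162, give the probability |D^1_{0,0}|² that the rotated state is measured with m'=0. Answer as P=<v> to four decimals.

Split into d^1_{0,0}(β=2.0845) × two z-phases.
With c≡cos(β/2)=0.504279 and s≡sin(β/2)=0.863541, N=[1·1·1·1]^{1/2}=1.000000
The bounds max(0,m−m')=0 and min(l+m,l−m')=1 give 2 terms
  k=0: (−1)^0·1.0000/(1)·0.5043^2·0.8635^0 = +0.254297
  k=1: (−1)^1·1.0000/(1)·0.5043^0·0.8635^2 = -0.745703
d^1_{0,0}(2.0845) = +0.254297 -0.745703 = -0.491406
|D^1_{0,0}|² = |d^1_{0,0}(β)|² = (-0.491406)² = 0.241480 (the z-rotation phases have unit modulus)

P=0.2415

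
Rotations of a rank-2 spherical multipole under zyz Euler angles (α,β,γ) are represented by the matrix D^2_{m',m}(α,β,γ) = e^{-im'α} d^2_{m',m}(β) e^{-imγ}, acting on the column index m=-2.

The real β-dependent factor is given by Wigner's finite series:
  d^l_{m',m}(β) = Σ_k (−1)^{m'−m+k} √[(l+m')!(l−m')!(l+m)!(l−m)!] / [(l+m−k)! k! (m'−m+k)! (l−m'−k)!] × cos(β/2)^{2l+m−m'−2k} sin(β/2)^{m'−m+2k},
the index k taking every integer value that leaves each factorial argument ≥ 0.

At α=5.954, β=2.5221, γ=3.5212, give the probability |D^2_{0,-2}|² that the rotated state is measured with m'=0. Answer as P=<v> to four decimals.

P=0.0426

First d^2_{0,-2}(β=2.5221), then the phase factors e^{-i(0)α} and e^{-i(-2)γ}:
c=cos(2.5221/2)=0.304817, s=sin(2.5221/2)=0.952411; N=√[2·2·1·24]=9.797959
k∈{0} keeps every argument non-negative
  k=0: (−1)^2·9.7980/(4)·0.3048^2·0.9524^2 = +0.206444
d^2_{0,-2}(2.5221) = +0.206444
|D^2_{0,-2}|² = |d^2_{0,-2}(β)|² = (+0.206444)² = 0.042619 (the z-rotation phases have unit modulus)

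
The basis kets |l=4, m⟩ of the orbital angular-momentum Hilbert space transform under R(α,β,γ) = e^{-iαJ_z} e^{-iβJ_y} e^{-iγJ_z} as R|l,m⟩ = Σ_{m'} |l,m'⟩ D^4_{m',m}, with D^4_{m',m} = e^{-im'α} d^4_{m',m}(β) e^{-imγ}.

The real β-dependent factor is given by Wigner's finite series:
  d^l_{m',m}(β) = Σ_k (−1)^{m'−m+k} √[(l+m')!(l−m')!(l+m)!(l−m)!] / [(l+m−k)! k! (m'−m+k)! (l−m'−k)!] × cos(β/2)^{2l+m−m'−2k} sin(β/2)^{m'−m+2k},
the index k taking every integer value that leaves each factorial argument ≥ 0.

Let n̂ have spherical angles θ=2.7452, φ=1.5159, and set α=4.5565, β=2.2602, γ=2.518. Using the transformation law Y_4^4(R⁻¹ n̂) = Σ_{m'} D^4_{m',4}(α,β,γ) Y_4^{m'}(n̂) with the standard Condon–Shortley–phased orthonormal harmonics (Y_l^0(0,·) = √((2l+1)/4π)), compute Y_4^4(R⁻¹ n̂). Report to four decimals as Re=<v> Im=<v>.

Need the full column D^4_{m',4} for m'=−4..4 at α=4.5565, β=2.2602, γ=2.518.
cos(β/2)=0.426569, sin(β/2)=0.904455
d^4_{-4,4}: single k=8 term ⇒ +0.447811;  D = -0.132345+0.427808i
d^4_{-3,4}: single k=7 term ⇒ +0.597369;  D = -0.536355-0.263008i
d^4_{-2,4}: single k=6 term ⇒ +0.527084;  D = +0.302725-0.431480i
d^4_{-1,4}: single k=5 term ⇒ +0.351558;  D = +0.252953+0.244147i
d^4_{0,4}: single k=4 term ⇒ +0.185377;  D = -0.147887+0.111777i
d^4_{1,4}: single k=3 term ⇒ +0.078199;  D = -0.036895-0.068949i
d^4_{2,4}: single k=2 term ⇒ +0.026079;  D = +0.024625-0.008585i
d^4_{3,4}: single k=1 term ⇒ +0.006574;  D = +0.001174+0.006469i
d^4_{4,4}: single k=0 term ⇒ +0.001096;  D = -0.001096+0.000026i
Y_4^{m'}(θ=2.7452,φ=1.5159) and Σ D·Y over m':
  (-0.1323+0.4278i)·(+0.0096+0.0021i)  (-0.5364-0.2630i)·(+0.0109-0.0656i)  (+0.3027-0.4315i)·(-0.2457-0.0271i)  (+0.2530+0.2441i)·(-0.0273+0.4974i)  (-0.1479+0.1118i)·(+0.2978+0.0000i)  (-0.0369-0.0689i)·(+0.0273+0.4974i)  (+0.0246-0.0086i)·(-0.2457+0.0271i)  (+0.0012+0.0065i)·(-0.0109-0.0656i)  (-0.0011+0.0000i)·(+0.0096-0.0021i)
Y_4^4(R⁻¹ n̂) = -0.255851+0.268751i

Re=-0.2559 Im=0.2688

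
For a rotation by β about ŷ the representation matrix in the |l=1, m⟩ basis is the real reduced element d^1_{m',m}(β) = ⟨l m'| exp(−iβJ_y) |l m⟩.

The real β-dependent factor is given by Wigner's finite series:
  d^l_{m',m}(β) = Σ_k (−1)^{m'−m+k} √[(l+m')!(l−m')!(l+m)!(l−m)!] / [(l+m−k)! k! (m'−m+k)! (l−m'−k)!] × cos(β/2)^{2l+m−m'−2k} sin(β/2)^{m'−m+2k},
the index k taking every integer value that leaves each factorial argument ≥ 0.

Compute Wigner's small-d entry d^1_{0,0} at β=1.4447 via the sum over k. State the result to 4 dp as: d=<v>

d=0.1258

d^1_{0,0}(β=1.4447) via Wigner's sum:
c=cos(1.4447/2)=0.750254, s=sin(1.4447/2)=0.661150; N=√[1·1·1·1]=1.000000
k: max(0,(0)−(0))=0 … min(1+(0),1−(0))=1
  k=0: (−1)^0·1.0000/(1)·0.7503^2·0.6611^0 = +0.562881
  k=1: (−1)^1·1.0000/(1)·0.7503^0·0.6611^2 = -0.437119
d^1_{0,0}(1.4447) = +0.562881 -0.437119 = +0.125762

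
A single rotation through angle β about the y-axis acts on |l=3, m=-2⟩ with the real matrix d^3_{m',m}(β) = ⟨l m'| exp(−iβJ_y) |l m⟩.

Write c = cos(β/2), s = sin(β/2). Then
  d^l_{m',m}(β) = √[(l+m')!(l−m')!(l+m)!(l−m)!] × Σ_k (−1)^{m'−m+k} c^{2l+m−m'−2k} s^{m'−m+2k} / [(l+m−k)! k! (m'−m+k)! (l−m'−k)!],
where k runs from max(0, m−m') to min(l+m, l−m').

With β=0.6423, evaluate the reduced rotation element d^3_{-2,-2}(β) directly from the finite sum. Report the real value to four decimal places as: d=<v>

d^3_{-2,-2}(β=0.6423) via Wigner's sum:
Half-angle: c=0.948873, s=0.315658. N=√(1·120·1·120)=120.000000
The bounds max(0,m−m')=0 and min(l+m,l−m')=1 give 2 terms
  k=0: (−1)^0·120.0000/(120)·0.9489^6·0.3157^0 = +0.729875
  k=1: (−1)^1·120.0000/(24)·0.9489^4·0.3157^2 = -0.403865
d^3_{-2,-2}(0.6423) = +0.729875 -0.403865 = +0.326010

d=0.3260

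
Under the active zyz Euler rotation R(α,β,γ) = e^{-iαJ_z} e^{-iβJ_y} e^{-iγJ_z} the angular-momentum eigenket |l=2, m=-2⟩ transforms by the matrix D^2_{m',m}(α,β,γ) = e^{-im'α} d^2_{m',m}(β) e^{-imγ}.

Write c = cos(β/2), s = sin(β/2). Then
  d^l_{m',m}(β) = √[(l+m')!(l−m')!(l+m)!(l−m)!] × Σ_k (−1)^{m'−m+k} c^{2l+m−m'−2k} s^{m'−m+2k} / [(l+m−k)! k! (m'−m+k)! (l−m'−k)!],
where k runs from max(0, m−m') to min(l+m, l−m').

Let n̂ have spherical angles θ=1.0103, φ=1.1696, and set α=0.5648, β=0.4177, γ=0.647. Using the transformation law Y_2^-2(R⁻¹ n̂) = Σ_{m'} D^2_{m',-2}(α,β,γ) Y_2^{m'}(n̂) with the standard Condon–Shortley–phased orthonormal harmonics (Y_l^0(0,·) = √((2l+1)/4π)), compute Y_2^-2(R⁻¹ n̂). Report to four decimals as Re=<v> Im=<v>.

Need the full column D^2_{m',-2} for m'=−2..2 at α=0.5648, β=0.4177, γ=0.647.
cos(β/2)=0.978270, sin(β/2)=0.207335
d^2_{-2,-2}: single k=0 term ⇒ +0.915872;  D = -0.689769+0.602529i
d^2_{-1,-2}: single k=0 term ⇒ -0.388221;  D = +0.110270-0.372231i
d^2_{0,-2}: single k=0 term ⇒ +0.100772;  D = +0.027538+0.096936i
d^2_{1,-2}: single k=0 term ⇒ -0.017438;  D = -0.013004-0.011619i
d^2_{2,-2}: single k=0 term ⇒ +0.001848;  D = +0.001823+0.000302i
Y_2^{m'}(θ=1.0103,φ=1.1696) and Σ D·Y over m':
  (-0.6898+0.6025i)·(-0.1926-0.1992i)  (+0.1103-0.3722i)·(+0.1358-0.3202i)  (+0.0275+0.0969i)·(-0.0480+0.0000i)  (-0.0130-0.0116i)·(-0.1358-0.3202i)  (+0.0018+0.0003i)·(-0.1926+0.1992i)
Y_2^-2(R⁻¹ n̂) = +0.144987-0.063087i

Re=0.1450 Im=-0.0631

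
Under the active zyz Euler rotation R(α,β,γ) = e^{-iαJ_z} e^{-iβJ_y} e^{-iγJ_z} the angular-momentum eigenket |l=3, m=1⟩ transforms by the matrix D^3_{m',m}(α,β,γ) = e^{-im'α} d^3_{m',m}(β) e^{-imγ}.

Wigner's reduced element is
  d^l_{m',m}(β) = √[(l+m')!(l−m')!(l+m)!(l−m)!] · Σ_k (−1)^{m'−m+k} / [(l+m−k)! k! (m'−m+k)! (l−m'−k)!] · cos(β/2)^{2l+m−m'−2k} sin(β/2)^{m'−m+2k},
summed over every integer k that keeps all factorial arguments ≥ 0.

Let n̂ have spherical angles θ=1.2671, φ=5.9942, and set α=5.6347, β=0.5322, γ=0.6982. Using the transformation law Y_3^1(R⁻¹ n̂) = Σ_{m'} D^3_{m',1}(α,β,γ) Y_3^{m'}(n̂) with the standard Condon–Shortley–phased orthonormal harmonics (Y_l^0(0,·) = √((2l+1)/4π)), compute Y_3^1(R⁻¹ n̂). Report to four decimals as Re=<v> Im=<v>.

Re=-0.3401 Im=0.0691

Need the full column D^3_{m',1} for m'=−3..3 at α=5.6347, β=0.5322, γ=0.6982.
cos(β/2)=0.964804, sin(β/2)=0.262971
d^3_{-3,1}: single k=4 term ⇒ +0.017241;  D = -0.015147-0.008234i
d^3_{-2,1}: k∈[3..4] ⇒ +0.103293 -0.003837 = +0.099456;  D = -0.040951-0.090634i
d^3_{-1,1}: k∈[2..4] ⇒ +0.359519 -0.035612 +0.000331 = +0.324238;  D = +0.072059-0.316129i
d^3_{0,1}: k∈[1..3] ⇒ +0.761541 -0.169727 +0.004203 = +0.596017;  D = +0.456549-0.383143i
d^3_{1,1}: k∈[0..2] ⇒ +0.806555 -0.479359 +0.026709 = +0.353905;  D = +0.353468-0.017587i
d^3_{2,1}: k∈[0..1] ⇒ -0.695188 +0.103293 = -0.591896;  D = -0.488923-0.333609i
d^3_{3,1}: single k=0 term ⇒ +0.232069;  D = +0.073780+0.220028i
Y_3^{m'}(θ=1.2671,φ=5.9942) and Σ D·Y over m':
  (-0.0151-0.0082i)·(+0.2346+0.2764i)  (-0.0410-0.0906i)·(+0.2331+0.1520i)  (+0.0721-0.3161i)·(-0.1634-0.0486i)  (+0.4565-0.3831i)·(-0.2849+0.0000i)  (+0.3535-0.0176i)·(+0.1634-0.0486i)  (-0.4889-0.3336i)·(+0.2331-0.1520i)  (+0.0738+0.2200i)·(-0.2346+0.2764i)
Y_3^1(R⁻¹ n̂) = -0.340141+0.069143i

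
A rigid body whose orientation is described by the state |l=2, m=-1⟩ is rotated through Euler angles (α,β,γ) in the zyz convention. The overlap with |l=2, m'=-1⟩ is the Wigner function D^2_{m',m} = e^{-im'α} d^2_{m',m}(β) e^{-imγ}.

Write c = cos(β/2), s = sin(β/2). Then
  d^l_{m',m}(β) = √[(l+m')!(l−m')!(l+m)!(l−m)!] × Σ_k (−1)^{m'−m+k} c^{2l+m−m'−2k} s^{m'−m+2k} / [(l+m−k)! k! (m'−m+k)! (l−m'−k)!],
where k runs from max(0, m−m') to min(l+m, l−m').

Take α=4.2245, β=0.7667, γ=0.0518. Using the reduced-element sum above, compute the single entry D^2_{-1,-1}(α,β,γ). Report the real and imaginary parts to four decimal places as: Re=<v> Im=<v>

Re=-0.1600 Im=-0.3433

First d^2_{-1,-1}(β=0.7667), then the phase factors e^{-i(-1)α} and e^{-i(-1)γ}:
Half-angle: c=0.927417, s=0.374029. N=√(1·6·1·6)=6.000000
k∈{0,1} keeps every argument non-negative
  k=0: (−1)^0·6.0000/(6)·0.9274^4·0.3740^0 = +0.739775
  k=1: (−1)^1·6.0000/(2)·0.9274^2·0.3740^2 = -0.360980
d^2_{-1,-1}(0.7667) = +0.739775 -0.360980 = +0.378796
D = (-0.468762-0.883324i)·(+0.378796)·(+0.998659+0.051777i) = -0.160002-0.343345i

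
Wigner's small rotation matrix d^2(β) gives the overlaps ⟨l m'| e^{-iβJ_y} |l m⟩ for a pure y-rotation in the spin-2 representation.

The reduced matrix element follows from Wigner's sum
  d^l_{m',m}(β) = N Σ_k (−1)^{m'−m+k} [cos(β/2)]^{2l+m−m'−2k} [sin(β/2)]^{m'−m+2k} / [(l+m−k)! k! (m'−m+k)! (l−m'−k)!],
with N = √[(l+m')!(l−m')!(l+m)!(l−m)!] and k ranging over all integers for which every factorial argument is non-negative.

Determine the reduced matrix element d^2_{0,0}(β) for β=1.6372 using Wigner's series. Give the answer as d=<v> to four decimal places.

d^2_{0,0}(β=1.6372) via Wigner's sum:
Half-angle: c=0.683244, s=0.730190. N=√(2·2·2·2)=4.000000
k∈{0,1,2} keeps every argument non-negative
  k=0: (−1)^0·4.0000/(4)·0.6832^4·0.7302^0 = +0.217923
  k=1: (−1)^1·4.0000/(1)·0.6832^2·0.7302^2 = -0.995597
  k=2: (−1)^2·4.0000/(4)·0.6832^0·0.7302^4 = +0.284278
d^2_{0,0}(1.6372) = +0.217923 -0.995597 +0.284278 = -0.493396

d=-0.4934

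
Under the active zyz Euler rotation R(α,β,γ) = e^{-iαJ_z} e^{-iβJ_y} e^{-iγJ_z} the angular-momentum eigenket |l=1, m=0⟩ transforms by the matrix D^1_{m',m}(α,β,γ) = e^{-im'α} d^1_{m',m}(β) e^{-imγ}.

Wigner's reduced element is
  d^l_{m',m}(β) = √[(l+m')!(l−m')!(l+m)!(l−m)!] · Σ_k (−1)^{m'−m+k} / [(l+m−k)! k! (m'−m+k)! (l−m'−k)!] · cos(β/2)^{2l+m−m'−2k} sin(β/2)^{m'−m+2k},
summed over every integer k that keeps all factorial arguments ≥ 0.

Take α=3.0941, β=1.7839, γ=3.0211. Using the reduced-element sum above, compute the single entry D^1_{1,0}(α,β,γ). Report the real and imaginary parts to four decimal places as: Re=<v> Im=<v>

First d^1_{1,0}(β=1.7839), then the phase factors e^{-i(1)α} and e^{-i(0)γ}:
Half-angle: c=0.627896, s=0.778298. N=√(2·1·1·1)=1.414214
k: max(0,(0)−(1))=0 … min(1+(0),1−(1))=0
  k=0: (−1)^1·1.4142/(1)·0.6279^1·0.7783^1 = -0.691111
d^1_{1,0}(1.7839) = -0.691111
Phases: e^{-i·(1)·3.0941}=-0.998872-0.047475i, e^{-i·(0)·3.0211}=+1.000000+0.000000i ⇒ D=+0.690332+0.032810i

Re=0.6903 Im=0.0328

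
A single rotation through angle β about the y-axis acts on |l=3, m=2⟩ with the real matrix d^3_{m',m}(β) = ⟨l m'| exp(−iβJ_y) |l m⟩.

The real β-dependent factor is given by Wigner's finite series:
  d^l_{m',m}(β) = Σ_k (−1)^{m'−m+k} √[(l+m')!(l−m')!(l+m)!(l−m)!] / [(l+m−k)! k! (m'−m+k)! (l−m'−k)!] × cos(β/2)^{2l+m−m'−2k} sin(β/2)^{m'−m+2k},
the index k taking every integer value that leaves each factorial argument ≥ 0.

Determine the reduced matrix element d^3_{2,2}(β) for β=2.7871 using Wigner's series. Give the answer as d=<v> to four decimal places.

d=-0.0047

d^3_{2,2}(β=2.7871) via Wigner's sum:
c=cos(2.7871/2)=0.176320, s=sin(2.7871/2)=0.984333; N=√[120·1·120·1]=120.000000
The bounds max(0,m−m')=0 and min(l+m,l−m')=1 give 2 terms
  k=0: (−1)^0·120.0000/(120)·0.1763^6·0.9843^0 = +0.000030
  k=1: (−1)^1·120.0000/(24)·0.1763^4·0.9843^2 = -0.004682
d^3_{2,2}(2.7871) = +0.000030 -0.004682 = -0.004652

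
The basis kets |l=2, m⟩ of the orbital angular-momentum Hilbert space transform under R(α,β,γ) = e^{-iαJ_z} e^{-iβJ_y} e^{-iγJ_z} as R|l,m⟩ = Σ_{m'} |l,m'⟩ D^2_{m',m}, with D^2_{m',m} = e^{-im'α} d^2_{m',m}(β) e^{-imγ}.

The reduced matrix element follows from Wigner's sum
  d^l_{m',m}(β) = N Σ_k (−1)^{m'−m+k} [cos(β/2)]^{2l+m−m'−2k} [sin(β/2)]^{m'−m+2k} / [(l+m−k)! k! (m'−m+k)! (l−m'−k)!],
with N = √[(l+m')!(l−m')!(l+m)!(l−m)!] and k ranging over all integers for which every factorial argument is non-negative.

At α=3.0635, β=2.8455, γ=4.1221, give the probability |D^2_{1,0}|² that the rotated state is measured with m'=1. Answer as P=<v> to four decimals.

P=0.1168

D^2_{1,0}(3.0635,2.8455,4.1221) = e^{-i·1·3.0635}·d^2_{1,0}(2.8455)·e^{-i·0·4.1221}. Compute d first:
With c≡cos(β/2)=0.147506 and s≡sin(β/2)=0.989061, N=[6·1·2·2]^{1/2}=4.898979
Admissible k: 0..1 (factorial args all ≥0)
  k=0: (−1)^1·4.8990/(2)·0.1475^3·0.9891^1 = -0.007776
  k=1: (−1)^2·4.8990/(2)·0.1475^1·0.9891^3 = +0.349587
d^2_{1,0}(2.8455) = -0.007776 +0.349587 = +0.341811
|D^2_{1,0}|² = |d^2_{1,0}(β)|² = (+0.341811)² = 0.116835 (the z-rotation phases have unit modulus)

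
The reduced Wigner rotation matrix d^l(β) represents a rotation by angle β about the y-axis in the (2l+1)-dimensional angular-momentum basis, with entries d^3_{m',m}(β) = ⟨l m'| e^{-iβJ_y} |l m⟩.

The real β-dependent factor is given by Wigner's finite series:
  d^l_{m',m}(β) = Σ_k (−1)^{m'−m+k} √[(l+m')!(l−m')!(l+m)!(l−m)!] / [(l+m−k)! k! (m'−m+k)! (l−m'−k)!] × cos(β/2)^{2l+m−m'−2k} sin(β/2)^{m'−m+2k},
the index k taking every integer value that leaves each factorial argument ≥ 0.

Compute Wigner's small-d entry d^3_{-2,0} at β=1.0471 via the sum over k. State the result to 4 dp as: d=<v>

d^3_{-2,0}(β=1.0471) via Wigner's sum:
With c≡cos(β/2)=0.866050 and s≡sin(β/2)=0.499958, N=[1·120·6·6]^{1/2}=65.726707
k: max(0,(0)−(-2))=2 … min(3+(0),3−(-2))=3
  k=2: (−1)^0·65.7267/(12)·0.8660^4·0.5000^2 = +0.770191
  k=3: (−1)^1·65.7267/(12)·0.8660^2·0.5000^4 = -0.256673
d^3_{-2,0}(1.0471) = +0.770191 -0.256673 = +0.513519

d=0.5135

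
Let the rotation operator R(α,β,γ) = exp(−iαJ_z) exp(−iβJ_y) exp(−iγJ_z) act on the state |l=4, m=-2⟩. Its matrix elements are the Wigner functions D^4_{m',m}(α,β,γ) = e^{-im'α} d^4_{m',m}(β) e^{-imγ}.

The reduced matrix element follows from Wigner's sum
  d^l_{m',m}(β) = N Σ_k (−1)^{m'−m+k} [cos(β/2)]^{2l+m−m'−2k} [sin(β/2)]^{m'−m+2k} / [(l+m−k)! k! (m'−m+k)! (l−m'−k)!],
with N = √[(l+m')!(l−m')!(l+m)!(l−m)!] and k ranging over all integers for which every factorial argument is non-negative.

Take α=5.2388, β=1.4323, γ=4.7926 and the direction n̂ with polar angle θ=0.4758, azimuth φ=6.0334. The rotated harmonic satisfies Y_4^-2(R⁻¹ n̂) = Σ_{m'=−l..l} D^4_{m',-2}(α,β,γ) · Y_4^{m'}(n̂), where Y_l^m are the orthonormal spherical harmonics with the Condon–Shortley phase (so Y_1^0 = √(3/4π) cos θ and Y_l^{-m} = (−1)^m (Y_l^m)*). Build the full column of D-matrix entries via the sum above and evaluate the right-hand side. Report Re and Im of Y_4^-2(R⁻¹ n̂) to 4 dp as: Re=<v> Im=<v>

Re=-0.0597 Im=-0.0761

Need the full column D^4_{m',-2} for m'=−4..4 at α=5.2388, β=1.4323, γ=4.7926.
cos(β/2)=0.754339, sin(β/2)=0.656485
d^4_{-4,-2}: single k=2 term ⇒ +0.420173;  D = +0.269159-0.322642i
d^4_{-3,-2}: k∈[1..2] ⇒ +0.341393 -0.775698 = -0.434305;  D = -0.428128-0.072988i
d^4_{-2,-2}: k∈[0..2] ⇒ +0.104841 -0.952862 +0.902105 = +0.054084;  D = +0.018929+0.050664i
d^4_{-1,-2}: k∈[0..2] ⇒ -0.387103 +1.465931 -0.740184 = +0.338645;  D = -0.214732+0.261860i
d^4_{0,-2}: k∈[0..2] ⇒ +0.753303 -1.521444 +0.432120 = -0.336020;  D = +0.331706+0.053674i
d^4_{1,-2}: k∈[0..2] ⇒ -0.977287 +1.110275 -0.168181 = -0.035193;  D = +0.012595+0.032862i
d^4_{2,-2}: k∈[0..2] ⇒ +0.902105 -0.546593 +0.034499 = +0.390010;  D = +0.244749-0.303654i
d^4_{3,-2}: k∈[0..1] ⇒ -0.587503 +0.148322 = -0.439180;  D = -0.434118-0.066492i
d^4_{4,-2}: single k=0 term ⇒ +0.241025;  D = +0.088152+0.224326i
Y_4^{m'}(θ=0.4758,φ=6.0334) and Σ D·Y over m':
  (+0.2692-0.3226i)·(+0.0105+0.0164i)  (-0.4281-0.0730i)·(+0.0783+0.0728i)  (+0.0189+0.0507i)·(+0.2792+0.1524i)  (-0.2147+0.2619i)·(+0.4725+0.1205i)  (+0.3317+0.0537i)·(+0.1215+0.0000i)  (+0.0126+0.0329i)·(-0.4725+0.1205i)  (+0.2447-0.3037i)·(+0.2792-0.1524i)  (-0.4341-0.0665i)·(-0.0783+0.0728i)  (+0.0882+0.2243i)·(+0.0105-0.0164i)
Y_4^-2(R⁻¹ n̂) = -0.059652-0.076063i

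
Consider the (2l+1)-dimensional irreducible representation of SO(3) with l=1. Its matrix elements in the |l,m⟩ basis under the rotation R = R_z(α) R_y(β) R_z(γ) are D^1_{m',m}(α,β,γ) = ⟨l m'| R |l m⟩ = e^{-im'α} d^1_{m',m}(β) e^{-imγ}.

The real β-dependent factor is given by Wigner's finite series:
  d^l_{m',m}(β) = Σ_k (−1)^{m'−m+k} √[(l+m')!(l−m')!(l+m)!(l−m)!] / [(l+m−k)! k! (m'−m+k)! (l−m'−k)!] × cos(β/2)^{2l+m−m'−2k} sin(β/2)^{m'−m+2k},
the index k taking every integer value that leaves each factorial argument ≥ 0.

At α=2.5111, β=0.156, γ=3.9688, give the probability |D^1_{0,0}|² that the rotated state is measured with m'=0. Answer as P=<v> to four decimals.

Split into d^1_{0,0}(β=0.156) × two z-phases.
With c≡cos(β/2)=0.996960 and s≡sin(β/2)=0.077921, N=[1·1·1·1]^{1/2}=1.000000
Admissible k: 0..1 (factorial args all ≥0)
  k=0: (−1)^0·1.0000/(1)·0.9970^2·0.0779^0 = +0.993928
  k=1: (−1)^1·1.0000/(1)·0.9970^0·0.0779^2 = -0.006072
d^1_{0,0}(0.156) = +0.993928 -0.006072 = +0.987857
|D^1_{0,0}|² = |d^1_{0,0}(β)|² = (+0.987857)² = 0.975861 (the z-rotation phases have unit modulus)

P=0.9759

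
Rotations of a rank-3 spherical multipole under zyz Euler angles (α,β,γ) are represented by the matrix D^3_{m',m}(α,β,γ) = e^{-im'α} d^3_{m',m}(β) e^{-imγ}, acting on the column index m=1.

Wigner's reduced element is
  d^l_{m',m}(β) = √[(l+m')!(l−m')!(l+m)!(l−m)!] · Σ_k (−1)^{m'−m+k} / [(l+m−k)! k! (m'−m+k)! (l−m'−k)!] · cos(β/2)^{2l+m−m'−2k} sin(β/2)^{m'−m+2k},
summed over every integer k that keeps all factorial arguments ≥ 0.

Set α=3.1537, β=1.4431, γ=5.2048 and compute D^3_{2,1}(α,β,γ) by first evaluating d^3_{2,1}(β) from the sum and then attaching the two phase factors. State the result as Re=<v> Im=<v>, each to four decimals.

Split into d^3_{2,1}(β=1.4431) × two z-phases.
Half-angle: c=0.750783, s=0.660549. N=√(120·1·24·2)=75.894664
Admissible k: 0..1 (factorial args all ≥0)
  k=0: (−1)^1·75.8947/(24)·0.7508^5·0.6605^1 = -0.498284
  k=1: (−1)^2·75.8947/(12)·0.7508^3·0.6605^3 = +0.771416
d^3_{2,1}(1.4431) = -0.498284 +0.771416 = +0.273132
Phases: e^{-i·(2)·3.1537}=+0.999707-0.024212i, e^{-i·(1)·5.2048}=+0.472752+0.881196i ⇒ D=+0.134913+0.237486i

Re=0.1349 Im=0.2375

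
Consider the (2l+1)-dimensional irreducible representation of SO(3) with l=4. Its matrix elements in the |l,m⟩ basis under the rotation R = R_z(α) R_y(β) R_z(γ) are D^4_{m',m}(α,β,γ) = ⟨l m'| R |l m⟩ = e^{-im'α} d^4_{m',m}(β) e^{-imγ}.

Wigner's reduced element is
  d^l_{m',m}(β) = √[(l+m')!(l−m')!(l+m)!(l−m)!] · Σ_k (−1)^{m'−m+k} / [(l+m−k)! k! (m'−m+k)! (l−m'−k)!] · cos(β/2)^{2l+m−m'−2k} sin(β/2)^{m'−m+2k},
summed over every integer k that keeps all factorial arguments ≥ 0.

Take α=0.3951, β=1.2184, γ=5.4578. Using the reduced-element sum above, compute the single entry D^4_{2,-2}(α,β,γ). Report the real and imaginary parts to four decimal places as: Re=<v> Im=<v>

Split into d^4_{2,-2}(β=1.2184) × two z-phases.
c=cos(1.2184/2)=0.820106, s=sin(1.2184/2)=0.572212; N=√[720·2·2·720]=1440.000000
k: max(0,(-2)−(2))=0 … min(4+(-2),4−(2))=2
  k=0: (−1)^4·1440.0000/(96)·0.8201^4·0.5722^4 = +0.727441
  k=1: (−1)^5·1440.0000/(120)·0.8201^2·0.5722^6 = -0.283309
  k=2: (−1)^6·1440.0000/(1440)·0.8201^0·0.5722^8 = +0.011494
d^4_{2,-2}(1.2184) = +0.727441 -0.283309 +0.011494 = +0.455625
D = (+0.703703-0.710494i)·(+0.455625)·(-0.079889-0.996804i) = -0.348299-0.293739i

Re=-0.3483 Im=-0.2937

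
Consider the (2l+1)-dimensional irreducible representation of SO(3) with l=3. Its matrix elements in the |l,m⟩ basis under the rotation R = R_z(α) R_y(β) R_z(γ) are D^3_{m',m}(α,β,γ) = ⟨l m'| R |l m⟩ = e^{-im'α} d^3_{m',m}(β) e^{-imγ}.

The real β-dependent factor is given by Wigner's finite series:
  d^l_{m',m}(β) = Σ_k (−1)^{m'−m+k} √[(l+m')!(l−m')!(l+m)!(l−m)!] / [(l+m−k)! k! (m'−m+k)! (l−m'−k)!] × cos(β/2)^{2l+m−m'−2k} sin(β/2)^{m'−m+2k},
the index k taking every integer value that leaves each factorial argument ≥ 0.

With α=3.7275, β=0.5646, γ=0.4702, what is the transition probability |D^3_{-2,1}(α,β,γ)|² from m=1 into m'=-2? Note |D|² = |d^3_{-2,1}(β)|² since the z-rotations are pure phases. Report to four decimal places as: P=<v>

D^3_{-2,1}(3.7275,0.5646,0.4702) = e^{-i·-2·3.7275}·d^3_{-2,1}(0.5646)·e^{-i·1·0.4702}. Compute d first:
With c≡cos(β/2)=0.960417 and s≡sin(β/2)=0.278565, N=[1·120·24·2]^{1/2}=75.894664
Admissible k: 3..4 (factorial args all ≥0)
  k=3: (−1)^0·75.8947/(12)·0.9604^3·0.2786^3 = +0.121113
  k=4: (−1)^1·75.8947/(24)·0.9604^1·0.2786^5 = -0.005094
d^3_{-2,1}(0.5646) = +0.121113 -0.005094 = +0.116019
|D^3_{-2,1}|² = |d^3_{-2,1}(β)|² = (+0.116019)² = 0.013460 (the z-rotation phases have unit modulus)

P=0.0135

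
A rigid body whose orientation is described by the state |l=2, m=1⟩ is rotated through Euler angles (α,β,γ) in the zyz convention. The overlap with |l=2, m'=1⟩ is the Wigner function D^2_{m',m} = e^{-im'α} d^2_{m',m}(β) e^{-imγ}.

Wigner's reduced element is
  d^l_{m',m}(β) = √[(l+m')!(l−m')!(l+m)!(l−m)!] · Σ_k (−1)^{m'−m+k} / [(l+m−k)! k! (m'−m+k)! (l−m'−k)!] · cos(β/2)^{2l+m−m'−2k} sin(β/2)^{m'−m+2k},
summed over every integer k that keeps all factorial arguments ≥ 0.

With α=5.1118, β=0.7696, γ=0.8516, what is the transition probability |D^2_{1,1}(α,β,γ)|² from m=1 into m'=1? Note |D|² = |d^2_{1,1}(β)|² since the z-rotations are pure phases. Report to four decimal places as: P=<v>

P=0.1405

D^2_{1,1}(5.1118,0.7696,0.8516) = e^{-i·1·5.1118}·d^2_{1,1}(0.7696)·e^{-i·1·0.8516}. Compute d first:
Half-angle: c=0.926874, s=0.375374. N=√(6·1·6·1)=6.000000
Admissible k: 0..1 (factorial args all ≥0)
  k=0: (−1)^0·6.0000/(6)·0.9269^4·0.3754^0 = +0.738043
  k=1: (−1)^1·6.0000/(2)·0.9269^2·0.3754^2 = -0.363153
d^2_{1,1}(0.7696) = +0.738043 -0.363153 = +0.374890
|D^2_{1,1}|² = |d^2_{1,1}(β)|² = (+0.374890)² = 0.140543 (the z-rotation phases have unit modulus)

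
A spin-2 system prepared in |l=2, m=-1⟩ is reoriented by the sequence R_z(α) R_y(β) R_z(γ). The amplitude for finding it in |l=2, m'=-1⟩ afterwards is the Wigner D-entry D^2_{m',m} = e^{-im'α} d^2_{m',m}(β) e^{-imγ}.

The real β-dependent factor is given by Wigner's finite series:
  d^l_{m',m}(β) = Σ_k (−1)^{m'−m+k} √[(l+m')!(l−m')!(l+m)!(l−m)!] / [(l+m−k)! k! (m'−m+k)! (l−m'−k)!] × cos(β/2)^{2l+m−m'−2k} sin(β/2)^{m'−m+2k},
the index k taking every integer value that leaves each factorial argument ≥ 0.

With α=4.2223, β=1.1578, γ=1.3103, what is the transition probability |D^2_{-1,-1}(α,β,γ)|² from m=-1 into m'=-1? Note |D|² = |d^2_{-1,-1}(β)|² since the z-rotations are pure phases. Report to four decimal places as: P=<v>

Split into d^2_{-1,-1}(β=1.1578) × two z-phases.
Half-angle: c=0.837065, s=0.547103. N=√(1·6·1·6)=6.000000
k∈{0,1} keeps every argument non-negative
  k=0: (−1)^0·6.0000/(6)·0.8371^4·0.5471^0 = +0.490949
  k=1: (−1)^1·6.0000/(2)·0.8371^2·0.5471^2 = -0.629185
d^2_{-1,-1}(1.1578) = +0.490949 -0.629185 = -0.138236
|D^2_{-1,-1}|² = |d^2_{-1,-1}(β)|² = (-0.138236)² = 0.019109 (the z-rotation phases have unit modulus)

P=0.0191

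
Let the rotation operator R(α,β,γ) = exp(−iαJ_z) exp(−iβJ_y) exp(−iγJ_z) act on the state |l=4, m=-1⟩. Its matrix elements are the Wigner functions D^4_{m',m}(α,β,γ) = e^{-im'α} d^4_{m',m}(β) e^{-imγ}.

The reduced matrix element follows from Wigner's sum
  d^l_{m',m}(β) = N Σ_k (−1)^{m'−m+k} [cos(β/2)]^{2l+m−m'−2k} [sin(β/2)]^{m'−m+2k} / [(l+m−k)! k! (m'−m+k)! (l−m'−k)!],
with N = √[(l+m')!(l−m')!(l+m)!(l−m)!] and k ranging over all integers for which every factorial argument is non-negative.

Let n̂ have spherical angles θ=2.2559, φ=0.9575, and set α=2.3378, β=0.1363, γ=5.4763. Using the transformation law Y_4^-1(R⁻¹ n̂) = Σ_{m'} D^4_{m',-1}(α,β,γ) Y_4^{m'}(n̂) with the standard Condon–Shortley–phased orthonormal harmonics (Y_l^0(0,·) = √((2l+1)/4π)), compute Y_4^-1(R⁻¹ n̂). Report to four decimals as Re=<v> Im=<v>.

Need the full column D^4_{m',-1} for m'=−4..4 at α=2.3378, β=0.1363, γ=5.4763.
cos(β/2)=0.997679, sin(β/2)=0.068097
d^4_{-4,-1}: single k=3 term ⇒ +0.002336;  D = -0.001487+0.001801i
d^4_{-3,-1}: k∈[2..3] ⇒ +0.036297 -0.000282 = +0.036015;  D = +0.035910-0.002759i
d^4_{-2,-1}: k∈[1..3] ⇒ +0.284250 -0.006621 +0.000021 = +0.277649;  D = -0.207429-0.184560i
d^4_{-1,-1}: k∈[0..3] ⇒ +0.981580 -0.068595 +0.000639 -0.000001 = +0.913622;  D = +0.036427+0.912896i
d^4_{0,-1}: k∈[0..3] ⇒ -0.299626 +0.008375 -0.000039 +0.000000 = -0.291290;  D = -0.201500+0.210351i
d^4_{1,-1}: k∈[0..3] ⇒ +0.045730 -0.000639 +0.000001 -0.000000 = +0.045093;  D = -0.045092+0.000139i
d^4_{2,-1}: k∈[0..2] ⇒ -0.004414 +0.000031 -0.000000 = -0.004383;  D = -0.003052-0.003147i
d^4_{3,-1}: k∈[0..1] ⇒ +0.000282 -0.000001 = +0.000281;  D = +0.000009-0.000281i
d^4_{4,-1}: single k=0 term ⇒ -0.000011;  D = +0.000008-0.000007i
Y_4^{m'}(θ=2.2559,φ=0.9575) and Σ D·Y over m':
  (-0.0015+0.0018i)·(-0.1229+0.1011i)  (+0.0359-0.0028i)·(+0.3545+0.0978i)  (-0.2074-0.1846i)·(-0.1220-0.3404i)  (+0.0364+0.9129i)·(+0.0263-0.0374i)  (-0.2015+0.2104i)·(-0.3598+0.0000i)  (-0.0451+0.0001i)·(-0.0263-0.0374i)  (-0.0031-0.0031i)·(-0.1220+0.3404i)  (+0.0000-0.0003i)·(-0.3545+0.0978i)  (+0.0000-0.0000i)·(-0.1229-0.1011i)
Y_4^-1(R⁻¹ n̂) = +0.085750+0.043415i

Re=0.0858 Im=0.0434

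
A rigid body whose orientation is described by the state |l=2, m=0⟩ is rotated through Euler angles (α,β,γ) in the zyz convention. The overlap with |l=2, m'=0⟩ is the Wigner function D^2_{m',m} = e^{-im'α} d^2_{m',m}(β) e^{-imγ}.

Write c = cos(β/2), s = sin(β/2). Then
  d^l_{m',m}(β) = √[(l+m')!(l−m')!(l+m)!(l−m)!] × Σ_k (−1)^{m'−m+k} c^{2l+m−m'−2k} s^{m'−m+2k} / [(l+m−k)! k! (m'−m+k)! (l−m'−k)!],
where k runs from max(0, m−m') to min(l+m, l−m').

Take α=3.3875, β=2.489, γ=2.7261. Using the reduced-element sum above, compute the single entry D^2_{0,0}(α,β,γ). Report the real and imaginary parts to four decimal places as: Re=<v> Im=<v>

Split into d^2_{0,0}(β=2.489) × two z-phases.
Half-angle: c=0.320537, s=0.947236. N=√(2·2·2·2)=4.000000
The bounds max(0,m−m')=0 and min(l+m,l−m')=2 give 3 terms
  k=0: (−1)^0·4.0000/(4)·0.3205^4·0.9472^0 = +0.010556
  k=1: (−1)^1·4.0000/(1)·0.3205^2·0.9472^2 = -0.368751
  k=2: (−1)^2·4.0000/(4)·0.3205^0·0.9472^4 = +0.805068
d^2_{0,0}(2.489) = +0.010556 -0.368751 +0.805068 = +0.446874
Phases: e^{-i·(0)·3.3875}=+1.000000+0.000000i, e^{-i·(0)·2.7261}=+1.000000+0.000000i ⇒ D=+0.446874+0.000000i

Re=0.4469 Im=0.0000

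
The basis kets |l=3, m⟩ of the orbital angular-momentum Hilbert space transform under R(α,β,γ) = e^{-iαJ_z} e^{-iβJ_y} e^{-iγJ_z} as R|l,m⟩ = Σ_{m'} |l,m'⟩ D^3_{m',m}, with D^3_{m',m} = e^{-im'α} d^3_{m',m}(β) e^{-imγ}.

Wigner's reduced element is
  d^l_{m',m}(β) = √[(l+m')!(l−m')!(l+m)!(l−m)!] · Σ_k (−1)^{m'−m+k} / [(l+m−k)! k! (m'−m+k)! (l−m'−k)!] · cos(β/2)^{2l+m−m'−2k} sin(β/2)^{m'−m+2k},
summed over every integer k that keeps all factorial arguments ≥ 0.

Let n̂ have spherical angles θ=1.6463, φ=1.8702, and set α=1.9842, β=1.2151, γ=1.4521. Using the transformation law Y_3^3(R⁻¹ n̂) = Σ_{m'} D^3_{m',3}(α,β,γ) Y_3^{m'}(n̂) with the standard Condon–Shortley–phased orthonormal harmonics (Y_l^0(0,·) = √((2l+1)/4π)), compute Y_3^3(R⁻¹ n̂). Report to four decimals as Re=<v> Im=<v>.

Re=-0.0143 Im=-0.0302

Need the full column D^3_{m',3} for m'=−3..3 at α=1.9842, β=1.2151, γ=1.4521.
cos(β/2)=0.821049, sin(β/2)=0.570858
d^3_{-3,3}: single k=6 term ⇒ +0.034607;  D = -0.000883+0.034596i
d^3_{-2,3}: single k=5 term ⇒ +0.121922;  D = +0.112864-0.046117i
d^3_{-1,3}: single k=4 term ⇒ +0.277265;  D = -0.199149-0.192913i
d^3_{0,3}: single k=3 term ⇒ +0.460475;  D = -0.160527+0.431588i
d^3_{1,3}: single k=2 term ⇒ +0.573558;  D = +0.572617-0.032855i
d^3_{2,3}: single k=1 term ⇒ +0.521734;  D = -0.236620-0.464991i
d^3_{3,3}: single k=0 term ⇒ +0.306348;  D = -0.194215+0.236917i
Y_3^{m'}(θ=1.6463,φ=1.8702) and Σ D·Y over m':
  (-0.0009+0.0346i)·(+0.3236+0.2577i)  (+0.1129-0.0461i)·(+0.0633-0.0432i)  (-0.1991-0.1929i)·(+0.0923+0.2992i)  (-0.1605+0.4316i)·(+0.0836+0.0000i)  (+0.5726-0.0329i)·(-0.0923+0.2992i)  (-0.2366-0.4650i)·(+0.0633+0.0432i)  (-0.1942+0.2369i)·(-0.3236+0.2577i)
Y_3^3(R⁻¹ n̂) = -0.014310-0.030159i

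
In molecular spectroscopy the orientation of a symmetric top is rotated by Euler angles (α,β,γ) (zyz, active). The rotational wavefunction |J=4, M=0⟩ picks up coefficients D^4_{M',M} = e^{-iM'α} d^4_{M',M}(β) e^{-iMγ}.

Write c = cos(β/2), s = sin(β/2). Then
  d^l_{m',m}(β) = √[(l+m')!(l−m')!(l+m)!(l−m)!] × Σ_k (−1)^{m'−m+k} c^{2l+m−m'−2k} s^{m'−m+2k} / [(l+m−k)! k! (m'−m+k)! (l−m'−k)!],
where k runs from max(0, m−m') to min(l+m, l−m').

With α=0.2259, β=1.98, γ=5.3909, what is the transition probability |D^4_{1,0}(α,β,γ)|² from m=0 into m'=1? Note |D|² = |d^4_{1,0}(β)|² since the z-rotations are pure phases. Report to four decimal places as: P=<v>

P=0.1490

D^4_{1,0}(0.2259,1.98,5.3909) = e^{-i·1·0.2259}·d^4_{1,0}(1.98)·e^{-i·0·5.3909}. Compute d first:
Half-angle: c=0.548690, s=0.836026. N=√(120·6·24·24)=643.987578
k∈{0,1,2,3} keeps every argument non-negative
  k=0: (−1)^1·643.9876/(144)·0.5487^7·0.8360^1 = -0.055979
  k=1: (−1)^2·643.9876/(24)·0.5487^5·0.8360^3 = +0.779759
  k=2: (−1)^3·643.9876/(24)·0.5487^3·0.8360^5 = -1.810281
  k=3: (−1)^4·643.9876/(144)·0.5487^1·0.8360^7 = +0.700455
d^4_{1,0}(1.98) = -0.055979 +0.779759 -1.810281 +0.700455 = -0.386046
|D^4_{1,0}|² = |d^4_{1,0}(β)|² = (-0.386046)² = 0.149031 (the z-rotation phases have unit modulus)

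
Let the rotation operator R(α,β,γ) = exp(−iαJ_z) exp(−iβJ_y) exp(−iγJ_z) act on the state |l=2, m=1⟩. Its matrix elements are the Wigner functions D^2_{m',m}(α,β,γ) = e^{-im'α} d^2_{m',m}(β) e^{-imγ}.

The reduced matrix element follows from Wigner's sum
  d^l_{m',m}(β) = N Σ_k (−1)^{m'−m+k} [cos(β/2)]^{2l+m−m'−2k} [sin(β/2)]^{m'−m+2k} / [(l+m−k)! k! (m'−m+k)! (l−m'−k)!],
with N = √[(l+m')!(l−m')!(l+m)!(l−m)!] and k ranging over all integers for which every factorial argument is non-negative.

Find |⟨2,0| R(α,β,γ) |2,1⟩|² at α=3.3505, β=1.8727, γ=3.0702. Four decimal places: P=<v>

P=0.1209

Split into d^2_{0,1}(β=1.8727) × two z-phases.
Half-angle: c=0.592732, s=0.805400. N=√(2·2·6·1)=4.898979
The bounds max(0,m−m')=1 and min(l+m,l−m')=2 give 2 terms
  k=1: (−1)^0·4.8990/(2)·0.5927^3·0.8054^1 = +0.410830
  k=2: (−1)^1·4.8990/(2)·0.5927^1·0.8054^3 = -0.758523
d^2_{0,1}(1.8727) = +0.410830 -0.758523 = -0.347693
|D^2_{0,1}|² = |d^2_{0,1}(β)|² = (-0.347693)² = 0.120891 (the z-rotation phases have unit modulus)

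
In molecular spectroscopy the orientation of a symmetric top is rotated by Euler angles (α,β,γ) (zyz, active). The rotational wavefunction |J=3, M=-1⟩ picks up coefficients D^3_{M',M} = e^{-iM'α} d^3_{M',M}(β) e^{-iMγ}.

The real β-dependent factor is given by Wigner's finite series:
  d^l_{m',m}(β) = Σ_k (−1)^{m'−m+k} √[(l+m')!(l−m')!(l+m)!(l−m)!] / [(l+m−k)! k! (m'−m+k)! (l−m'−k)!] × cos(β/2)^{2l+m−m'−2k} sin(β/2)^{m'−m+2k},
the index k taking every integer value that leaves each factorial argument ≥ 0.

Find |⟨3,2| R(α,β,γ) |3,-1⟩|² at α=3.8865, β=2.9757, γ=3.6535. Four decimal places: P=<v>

P=0.0645

D^3_{2,-1}(3.8865,2.9757,3.6535) = e^{-i·2·3.8865}·d^3_{2,-1}(2.9757)·e^{-i·-1·3.6535}. Compute d first:
c=cos(2.9757/2)=0.082851, s=sin(2.9757/2)=0.996562; N=√[120·1·2·24]=75.894664
k∈{0,1} keeps every argument non-negative
  k=0: (−1)^3·75.8947/(12)·0.0829^3·0.9966^3 = -0.003560
  k=1: (−1)^4·75.8947/(24)·0.0829^1·0.9966^5 = +0.257526
d^3_{2,-1}(2.9757) = -0.003560 +0.257526 = +0.253966
|D^3_{2,-1}|² = |d^3_{2,-1}(β)|² = (+0.253966)² = 0.064499 (the z-rotation phases have unit modulus)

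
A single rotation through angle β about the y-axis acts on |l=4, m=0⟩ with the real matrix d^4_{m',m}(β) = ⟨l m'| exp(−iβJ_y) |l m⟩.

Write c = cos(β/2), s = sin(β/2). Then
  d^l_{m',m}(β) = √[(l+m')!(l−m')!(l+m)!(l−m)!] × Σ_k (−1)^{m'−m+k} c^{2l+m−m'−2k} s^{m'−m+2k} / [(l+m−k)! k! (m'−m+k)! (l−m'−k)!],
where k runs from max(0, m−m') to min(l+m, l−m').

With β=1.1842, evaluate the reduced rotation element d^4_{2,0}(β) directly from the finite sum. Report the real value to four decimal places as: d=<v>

d=-0.0017

d^4_{2,0}(β=1.1842) via Wigner's sum:
c=cos(1.1842/2)=0.829770, s=sin(1.1842/2)=0.558105; N=√[720·2·24·24]=910.735966
The bounds max(0,m−m')=0 and min(l+m,l−m')=2 give 3 terms
  k=0: (−1)^2·910.7360/(96)·0.8298^6·0.5581^2 = +0.964496
  k=1: (−1)^3·910.7360/(36)·0.8298^4·0.5581^4 = -1.163550
  k=2: (−1)^4·910.7360/(96)·0.8298^2·0.5581^6 = +0.197393
d^4_{2,0}(1.1842) = +0.964496 -1.163550 +0.197393 = -0.001660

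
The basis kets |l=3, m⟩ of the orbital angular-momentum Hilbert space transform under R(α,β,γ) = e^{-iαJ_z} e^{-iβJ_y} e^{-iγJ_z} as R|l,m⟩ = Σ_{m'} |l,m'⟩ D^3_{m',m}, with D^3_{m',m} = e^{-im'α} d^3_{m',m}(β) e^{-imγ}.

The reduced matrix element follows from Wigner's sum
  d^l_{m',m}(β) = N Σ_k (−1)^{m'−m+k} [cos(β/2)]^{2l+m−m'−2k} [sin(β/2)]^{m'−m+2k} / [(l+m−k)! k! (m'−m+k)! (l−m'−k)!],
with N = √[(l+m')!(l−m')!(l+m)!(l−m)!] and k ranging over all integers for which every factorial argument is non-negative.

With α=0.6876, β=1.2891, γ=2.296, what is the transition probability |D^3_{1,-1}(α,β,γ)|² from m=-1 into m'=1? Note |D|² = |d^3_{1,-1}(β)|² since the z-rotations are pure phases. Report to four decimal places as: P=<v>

P=0.0704

First d^3_{1,-1}(β=1.2891), then the phase factors e^{-i(1)α} and e^{-i(-1)γ}:
Half-angle: c=0.799370, s=0.600839. N=√(24·2·2·24)=48.000000
k: max(0,(-1)−(1))=0 … min(3+(-1),3−(1))=2
  k=0: (−1)^2·48.0000/(8)·0.7994^4·0.6008^2 = +0.884421
  k=1: (−1)^3·48.0000/(6)·0.7994^2·0.6008^4 = -0.666220
  k=2: (−1)^4·48.0000/(48)·0.7994^0·0.6008^6 = +0.047049
d^3_{1,-1}(1.2891) = +0.884421 -0.666220 +0.047049 = +0.265250
|D^3_{1,-1}|² = |d^3_{1,-1}(β)|² = (+0.265250)² = 0.070357 (the z-rotation phases have unit modulus)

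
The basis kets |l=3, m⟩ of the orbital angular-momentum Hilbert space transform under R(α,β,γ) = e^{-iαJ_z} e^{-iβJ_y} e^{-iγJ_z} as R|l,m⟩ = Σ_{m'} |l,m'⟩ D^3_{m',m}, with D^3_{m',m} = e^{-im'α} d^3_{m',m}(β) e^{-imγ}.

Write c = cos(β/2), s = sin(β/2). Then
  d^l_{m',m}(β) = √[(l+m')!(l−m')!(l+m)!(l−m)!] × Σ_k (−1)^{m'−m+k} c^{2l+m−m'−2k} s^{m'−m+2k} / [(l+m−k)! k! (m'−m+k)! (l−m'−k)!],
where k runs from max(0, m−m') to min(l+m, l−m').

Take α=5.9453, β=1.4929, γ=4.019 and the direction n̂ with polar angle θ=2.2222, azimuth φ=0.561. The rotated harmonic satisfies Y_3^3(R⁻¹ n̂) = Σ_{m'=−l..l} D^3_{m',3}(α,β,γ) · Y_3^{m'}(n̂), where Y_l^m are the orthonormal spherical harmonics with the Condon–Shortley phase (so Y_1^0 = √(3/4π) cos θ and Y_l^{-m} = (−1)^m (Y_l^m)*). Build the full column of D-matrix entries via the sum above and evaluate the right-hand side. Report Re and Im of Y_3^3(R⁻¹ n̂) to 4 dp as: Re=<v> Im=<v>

Need the full column D^3_{m',3} for m'=−3..3 at α=5.9453, β=1.4929, γ=4.019.
cos(β/2)=0.734104, sin(β/2)=0.679037
d^3_{-3,3}: single k=6 term ⇒ +0.098030;  D = +0.085828-0.047366i
d^3_{-2,3}: single k=5 term ⇒ +0.259597;  D = +0.256012-0.042998i
d^3_{-1,3}: single k=4 term ⇒ +0.443746;  D = +0.437237+0.075724i
d^3_{0,3}: single k=3 term ⇒ +0.553947;  D = +0.483624+0.270120i
d^3_{1,3}: single k=2 term ⇒ +0.518636;  D = +0.343359+0.388701i
d^3_{2,3}: single k=1 term ⇒ +0.354615;  D = +0.133394+0.328569i
d^3_{3,3}: single k=0 term ⇒ +0.156511;  D = +0.007474+0.156333i
Y_3^{m'}(θ=2.2222,φ=0.561) and Σ D·Y over m':
  (+0.0858-0.0474i)·(-0.0235-0.2085i)  (+0.2560-0.0430i)·(-0.1700+0.3530i)  (+0.4372+0.0757i)·(+0.1824-0.1146i)  (+0.4836+0.2701i)·(+0.2629+0.0000i)  (+0.3434+0.3887i)·(-0.1824-0.1146i)  (+0.1334+0.3286i)·(-0.1700-0.3530i)  (+0.0075+0.1563i)·(+0.0235-0.2085i)
Y_3^3(R⁻¹ n̂) = +0.283339-0.095434i

Re=0.2833 Im=-0.0954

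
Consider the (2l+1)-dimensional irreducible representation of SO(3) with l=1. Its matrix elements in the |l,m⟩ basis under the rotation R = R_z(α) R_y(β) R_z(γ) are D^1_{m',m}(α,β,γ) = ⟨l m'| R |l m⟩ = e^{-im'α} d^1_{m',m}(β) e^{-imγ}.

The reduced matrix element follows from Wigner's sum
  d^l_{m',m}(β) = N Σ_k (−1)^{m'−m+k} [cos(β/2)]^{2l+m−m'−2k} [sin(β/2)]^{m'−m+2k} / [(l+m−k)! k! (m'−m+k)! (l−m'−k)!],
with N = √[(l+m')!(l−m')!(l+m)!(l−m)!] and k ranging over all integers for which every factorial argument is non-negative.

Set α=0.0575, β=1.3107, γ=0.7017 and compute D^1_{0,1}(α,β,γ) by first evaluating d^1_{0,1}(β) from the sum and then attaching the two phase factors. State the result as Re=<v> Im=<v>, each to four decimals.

First d^1_{0,1}(β=1.3107), then the phase factors e^{-i(0)α} and e^{-i(1)γ}:
With c≡cos(β/2)=0.792835 and s≡sin(β/2)=0.609437, N=[1·1·2·1]^{1/2}=1.414214
Admissible k: 1..1 (factorial args all ≥0)
  k=1: (−1)^0·1.4142/(1)·0.7928^1·0.6094^1 = +0.683323
d^1_{0,1}(1.3107) = +0.683323
Phases: e^{-i·(0)·0.0575}=+1.000000+0.000000i, e^{-i·(1)·0.7017}=+0.763746-0.645517i ⇒ D=+0.521885-0.441097i

Re=0.5219 Im=-0.4411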